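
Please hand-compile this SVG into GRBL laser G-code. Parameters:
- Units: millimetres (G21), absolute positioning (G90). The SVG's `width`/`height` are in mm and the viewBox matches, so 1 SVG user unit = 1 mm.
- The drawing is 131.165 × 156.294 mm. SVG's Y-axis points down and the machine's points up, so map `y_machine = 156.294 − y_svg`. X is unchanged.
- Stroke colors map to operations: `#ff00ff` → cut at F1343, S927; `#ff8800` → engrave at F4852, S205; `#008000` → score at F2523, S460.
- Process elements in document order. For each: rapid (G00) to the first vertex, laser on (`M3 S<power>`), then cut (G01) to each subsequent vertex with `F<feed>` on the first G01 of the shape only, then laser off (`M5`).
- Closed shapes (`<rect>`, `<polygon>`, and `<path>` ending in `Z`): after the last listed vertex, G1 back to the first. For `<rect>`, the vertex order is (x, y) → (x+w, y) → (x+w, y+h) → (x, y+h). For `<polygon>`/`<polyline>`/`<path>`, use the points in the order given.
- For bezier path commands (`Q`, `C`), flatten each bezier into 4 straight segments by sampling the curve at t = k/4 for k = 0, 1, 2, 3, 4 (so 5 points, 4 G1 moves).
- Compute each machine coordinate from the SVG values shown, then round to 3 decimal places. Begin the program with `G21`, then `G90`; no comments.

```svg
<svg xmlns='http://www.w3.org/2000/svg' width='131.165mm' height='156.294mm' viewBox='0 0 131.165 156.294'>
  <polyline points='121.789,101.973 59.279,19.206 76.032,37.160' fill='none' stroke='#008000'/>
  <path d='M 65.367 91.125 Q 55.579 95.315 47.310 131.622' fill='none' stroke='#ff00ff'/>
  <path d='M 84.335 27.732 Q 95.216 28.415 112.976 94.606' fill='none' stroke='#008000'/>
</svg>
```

G21
G90
G00 X121.789 Y54.321
M3 S460
G01 X59.279 Y137.088 F2523
G01 X76.032 Y119.134
M5
G00 X65.367 Y65.169
M3 S927
G01 X60.568 Y61.067 F1343
G01 X55.959 Y52.950
G01 X51.539 Y40.818
G01 X47.310 Y24.672
M5
G00 X84.335 Y128.562
M3 S460
G01 X90.205 Y124.126 F2523
G01 X96.936 Y111.502
G01 X104.526 Y90.689
G01 X112.976 Y61.688
M5

1 u = 1 mm; y_m = 156.294 − y.

[1] `<polyline>` open polyline, #008000→score S460 F2523: (121.789,54.321) → (59.279,137.088) → (76.032,119.134)

[2] `<path>` quadratic bezier, #ff00ff→cut S927 F1343: (65.367,65.169) → (60.568,61.067) → (55.959,52.950) → (51.539,40.818) → (47.310,24.672)

[3] `<path>` quadratic bezier, #008000→score S460 F2523: (84.335,128.562) → (90.205,124.126) → (96.936,111.502) → (104.526,90.689) → (112.976,61.688)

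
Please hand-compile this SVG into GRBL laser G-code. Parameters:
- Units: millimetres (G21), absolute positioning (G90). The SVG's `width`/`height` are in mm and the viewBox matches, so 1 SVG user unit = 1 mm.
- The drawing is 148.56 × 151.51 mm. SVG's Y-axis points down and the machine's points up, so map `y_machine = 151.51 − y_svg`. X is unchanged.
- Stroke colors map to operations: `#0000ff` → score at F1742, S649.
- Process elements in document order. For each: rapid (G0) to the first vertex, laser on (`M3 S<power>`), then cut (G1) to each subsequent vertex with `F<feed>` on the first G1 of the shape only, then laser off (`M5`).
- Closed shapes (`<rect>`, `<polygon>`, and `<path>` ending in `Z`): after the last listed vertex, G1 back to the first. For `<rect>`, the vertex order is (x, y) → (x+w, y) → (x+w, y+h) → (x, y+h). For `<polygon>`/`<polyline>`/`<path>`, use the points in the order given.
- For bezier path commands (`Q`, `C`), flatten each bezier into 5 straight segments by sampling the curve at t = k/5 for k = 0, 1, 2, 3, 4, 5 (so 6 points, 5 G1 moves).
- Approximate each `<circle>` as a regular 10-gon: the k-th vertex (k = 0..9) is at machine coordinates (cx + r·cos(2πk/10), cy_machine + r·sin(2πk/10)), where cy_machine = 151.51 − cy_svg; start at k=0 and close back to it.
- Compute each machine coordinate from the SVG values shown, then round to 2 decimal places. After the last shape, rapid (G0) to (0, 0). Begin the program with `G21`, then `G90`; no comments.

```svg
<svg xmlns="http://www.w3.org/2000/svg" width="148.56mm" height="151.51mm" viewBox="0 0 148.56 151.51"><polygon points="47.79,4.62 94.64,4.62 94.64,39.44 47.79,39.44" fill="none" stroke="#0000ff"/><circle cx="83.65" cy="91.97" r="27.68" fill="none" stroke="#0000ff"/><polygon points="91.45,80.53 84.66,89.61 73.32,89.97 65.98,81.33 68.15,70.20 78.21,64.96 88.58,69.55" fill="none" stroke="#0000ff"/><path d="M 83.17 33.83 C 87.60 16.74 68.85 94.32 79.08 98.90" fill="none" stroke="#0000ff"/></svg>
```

Since the viewBox matches the mm dimensions, user units are millimetres directly. The only transform is the Y-flip y_m = 151.51 − y_svg.

Shape 1 is a rectangle drawn with `<polygon>`. Its stroke #0000ff means score at S649, F1742. After flipping Y the toolpath is (47.79,146.89) → (94.64,146.89) → (94.64,112.07) → (47.79,112.07) → (47.79,146.89), returning to the start.

Shape 2 is a circle drawn with `<circle>`. Its stroke #0000ff means score at S649, F1742. After flipping Y the toolpath is (111.33,59.54) → (106.04,75.81) → (92.20,85.87) → (75.10,85.87) → (61.26,75.81) → (55.97,59.54) → (61.26,43.27) → (75.10,33.21) → (92.20,33.21) → (106.04,43.27) → (111.33,59.54), returning to the start.

Shape 3 is a regular polygon drawn with `<polygon>`. Its stroke #0000ff means score at S649, F1742. After flipping Y the toolpath is (91.45,70.98) → (84.66,61.90) → (73.32,61.54) → (65.98,70.18) → (68.15,81.31) → (78.21,86.55) → (88.58,81.96) → (91.45,70.98), returning to the start.

Shape 4 is a cubic bezier drawn with `<path>`. Its stroke #0000ff means score at S649, F1742. After flipping Y the toolpath is (83.17,117.68) → (83.46,117.91) → (80.70,103.48) → (77.38,82.42) → (76.00,62.78) → (79.08,52.61).

G21
G90
G0 X47.79 Y146.89
M3 S649
G1 X94.64 Y146.89 F1742
G1 X94.64 Y112.07
G1 X47.79 Y112.07
G1 X47.79 Y146.89
M5
G0 X111.33 Y59.54
M3 S649
G1 X106.04 Y75.81 F1742
G1 X92.20 Y85.87
G1 X75.10 Y85.87
G1 X61.26 Y75.81
G1 X55.97 Y59.54
G1 X61.26 Y43.27
G1 X75.10 Y33.21
G1 X92.20 Y33.21
G1 X106.04 Y43.27
G1 X111.33 Y59.54
M5
G0 X91.45 Y70.98
M3 S649
G1 X84.66 Y61.90 F1742
G1 X73.32 Y61.54
G1 X65.98 Y70.18
G1 X68.15 Y81.31
G1 X78.21 Y86.55
G1 X88.58 Y81.96
G1 X91.45 Y70.98
M5
G0 X83.17 Y117.68
M3 S649
G1 X83.46 Y117.91 F1742
G1 X80.70 Y103.48
G1 X77.38 Y82.42
G1 X76.00 Y62.78
G1 X79.08 Y52.61
M5
G0 X0.00 Y0.00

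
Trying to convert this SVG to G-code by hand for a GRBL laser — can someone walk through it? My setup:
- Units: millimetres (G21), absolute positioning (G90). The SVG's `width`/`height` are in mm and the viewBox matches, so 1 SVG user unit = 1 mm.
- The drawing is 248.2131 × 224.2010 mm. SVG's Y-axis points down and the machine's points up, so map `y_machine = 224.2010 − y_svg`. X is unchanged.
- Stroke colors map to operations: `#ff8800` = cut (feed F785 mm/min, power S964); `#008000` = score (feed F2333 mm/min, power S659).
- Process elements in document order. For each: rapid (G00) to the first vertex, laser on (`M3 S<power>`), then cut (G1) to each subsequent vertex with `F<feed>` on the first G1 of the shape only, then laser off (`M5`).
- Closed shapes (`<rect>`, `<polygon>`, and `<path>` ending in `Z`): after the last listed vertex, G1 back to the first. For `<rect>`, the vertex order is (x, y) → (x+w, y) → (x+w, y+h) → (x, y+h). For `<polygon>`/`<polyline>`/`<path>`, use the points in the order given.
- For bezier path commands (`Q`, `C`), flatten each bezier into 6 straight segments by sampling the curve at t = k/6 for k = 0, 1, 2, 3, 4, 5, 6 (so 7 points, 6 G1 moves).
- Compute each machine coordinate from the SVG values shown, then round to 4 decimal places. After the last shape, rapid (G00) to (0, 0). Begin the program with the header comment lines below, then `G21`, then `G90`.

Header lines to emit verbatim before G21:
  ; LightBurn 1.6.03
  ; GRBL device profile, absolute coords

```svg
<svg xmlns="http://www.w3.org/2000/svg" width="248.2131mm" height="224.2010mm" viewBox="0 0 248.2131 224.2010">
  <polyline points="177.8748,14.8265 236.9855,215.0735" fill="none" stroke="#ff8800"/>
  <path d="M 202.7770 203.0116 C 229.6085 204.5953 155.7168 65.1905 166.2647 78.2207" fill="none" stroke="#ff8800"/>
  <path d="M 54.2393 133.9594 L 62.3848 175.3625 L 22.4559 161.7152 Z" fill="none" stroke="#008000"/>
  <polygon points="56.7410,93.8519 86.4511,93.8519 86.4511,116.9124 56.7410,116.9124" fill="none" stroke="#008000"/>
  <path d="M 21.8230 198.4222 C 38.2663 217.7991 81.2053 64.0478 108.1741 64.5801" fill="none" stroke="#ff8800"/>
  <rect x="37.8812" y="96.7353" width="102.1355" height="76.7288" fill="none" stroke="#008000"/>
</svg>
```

1 u = 1 mm; y_m = 224.2010 − y.

[1] `<polyline>` line segment, #ff8800→cut S964 F785: (177.8748,209.3745) → (236.9855,9.1275)

[2] `<path>` cubic bezier, #ff8800→cut S964 F785: (202.7770,21.1894) → (208.6564,30.7881) → (202.8920,55.7343) → (190.6272,87.8773) → (177.0055,119.0664) → (167.1701,141.1509) → (166.2647,145.9803)

[3] `<path>` regular polygon, #008000→score S659 F2333: (54.2393,90.2416) → (62.3848,48.8385) → (22.4559,62.4858) → (54.2393,90.2416) (closed)

[4] `<polygon>` rectangle, #008000→score S659 F2333: (56.7410,130.3491) → (86.4511,130.3491) → (86.4511,107.2886) → (56.7410,107.2886) → (56.7410,130.3491) (closed)

[5] `<path>` cubic bezier, #ff8800→cut S964 F785: (21.8230,25.7788) → (32.0560,29.0019) → (45.5254,51.9849) → (61.0515,85.6331) → (77.4547,120.8517) → (93.5555,148.5459) → (108.1741,159.6209)

[6] `<rect>` rectangle, #008000→score S659 F2333: (37.8812,127.4657) → (140.0167,127.4657) → (140.0167,50.7369) → (37.8812,50.7369) → (37.8812,127.4657) (closed)

; LightBurn 1.6.03
; GRBL device profile, absolute coords
G21
G90
G00 X177.8748 Y209.3745
M3 S964
G1 X236.9855 Y9.1275 F785
M5
G00 X202.7770 Y21.1894
M3 S964
G1 X208.6564 Y30.7881 F785
G1 X202.8920 Y55.7343
G1 X190.6272 Y87.8773
G1 X177.0055 Y119.0664
G1 X167.1701 Y141.1509
G1 X166.2647 Y145.9803
M5
G00 X54.2393 Y90.2416
M3 S659
G1 X62.3848 Y48.8385 F2333
G1 X22.4559 Y62.4858
G1 X54.2393 Y90.2416
M5
G00 X56.7410 Y130.3491
M3 S659
G1 X86.4511 Y130.3491 F2333
G1 X86.4511 Y107.2886
G1 X56.7410 Y107.2886
G1 X56.7410 Y130.3491
M5
G00 X21.8230 Y25.7788
M3 S964
G1 X32.0560 Y29.0019 F785
G1 X45.5254 Y51.9849
G1 X61.0515 Y85.6331
G1 X77.4547 Y120.8517
G1 X93.5555 Y148.5459
G1 X108.1741 Y159.6209
M5
G00 X37.8812 Y127.4657
M3 S659
G1 X140.0167 Y127.4657 F2333
G1 X140.0167 Y50.7369
G1 X37.8812 Y50.7369
G1 X37.8812 Y127.4657
M5
G00 X0.0000 Y0.0000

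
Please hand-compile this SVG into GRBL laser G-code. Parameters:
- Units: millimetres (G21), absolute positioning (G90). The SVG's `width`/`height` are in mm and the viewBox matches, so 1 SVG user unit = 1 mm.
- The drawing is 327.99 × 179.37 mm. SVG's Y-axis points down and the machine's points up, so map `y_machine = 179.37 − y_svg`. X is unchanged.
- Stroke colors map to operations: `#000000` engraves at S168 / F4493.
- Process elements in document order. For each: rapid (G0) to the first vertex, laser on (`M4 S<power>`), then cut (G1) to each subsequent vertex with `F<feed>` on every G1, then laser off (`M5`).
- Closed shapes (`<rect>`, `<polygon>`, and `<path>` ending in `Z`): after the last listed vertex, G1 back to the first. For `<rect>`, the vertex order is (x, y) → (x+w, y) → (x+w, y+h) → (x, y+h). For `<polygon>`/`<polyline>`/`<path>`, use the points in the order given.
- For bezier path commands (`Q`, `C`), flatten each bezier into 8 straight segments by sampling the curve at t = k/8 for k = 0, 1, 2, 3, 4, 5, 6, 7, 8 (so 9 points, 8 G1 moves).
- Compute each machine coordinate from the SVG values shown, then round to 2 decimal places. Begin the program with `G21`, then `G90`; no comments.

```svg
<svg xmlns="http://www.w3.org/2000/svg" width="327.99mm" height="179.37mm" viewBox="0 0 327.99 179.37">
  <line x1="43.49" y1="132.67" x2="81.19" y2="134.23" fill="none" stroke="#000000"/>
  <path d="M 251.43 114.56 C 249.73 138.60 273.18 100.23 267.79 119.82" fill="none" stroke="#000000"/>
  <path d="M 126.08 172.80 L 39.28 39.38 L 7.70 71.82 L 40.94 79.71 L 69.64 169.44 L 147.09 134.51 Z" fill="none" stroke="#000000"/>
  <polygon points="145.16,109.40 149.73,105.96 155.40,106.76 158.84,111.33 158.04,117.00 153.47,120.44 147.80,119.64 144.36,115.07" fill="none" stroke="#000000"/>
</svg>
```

Since the viewBox matches the mm dimensions, user units are millimetres directly. The only transform is the Y-flip y_m = 179.37 − y_svg.

Shape 1 is a line segment drawn with `<line>`. Its stroke #000000 means engrave at S168, F4493. After flipping Y the toolpath is (43.49,46.70) → (81.19,45.14).

Shape 2 is a cubic bezier drawn with `<path>`. Its stroke #000000 means engrave at S168, F4493. After flipping Y the toolpath is (251.43,64.81) → (251.87,58.49) → (254.03,56.60) → (257.28,57.75) → (260.99,60.51) → (264.53,63.48) → (267.27,65.26) → (268.56,64.41) → (267.79,59.55).

Shape 3 is a closed polygon drawn with `<path>`. Its stroke #000000 means engrave at S168, F4493. After flipping Y the toolpath is (126.08,6.57) → (39.28,139.99) → (7.70,107.55) → (40.94,99.66) → (69.64,9.93) → (147.09,44.86) → (126.08,6.57), returning to the start.

Shape 4 is a regular polygon drawn with `<polygon>`. Its stroke #000000 means engrave at S168, F4493. After flipping Y the toolpath is (145.16,69.97) → (149.73,73.41) → (155.40,72.61) → (158.84,68.04) → (158.04,62.37) → (153.47,58.93) → (147.80,59.73) → (144.36,64.30) → (145.16,69.97), returning to the start.

G21
G90
G0 X43.49 Y46.70
M4 S168
G1 X81.19 Y45.14 F4493
M5
G0 X251.43 Y64.81
M4 S168
G1 X251.87 Y58.49 F4493
G1 X254.03 Y56.60 F4493
G1 X257.28 Y57.75 F4493
G1 X260.99 Y60.51 F4493
G1 X264.53 Y63.48 F4493
G1 X267.27 Y65.26 F4493
G1 X268.56 Y64.41 F4493
G1 X267.79 Y59.55 F4493
M5
G0 X126.08 Y6.57
M4 S168
G1 X39.28 Y139.99 F4493
G1 X7.70 Y107.55 F4493
G1 X40.94 Y99.66 F4493
G1 X69.64 Y9.93 F4493
G1 X147.09 Y44.86 F4493
G1 X126.08 Y6.57 F4493
M5
G0 X145.16 Y69.97
M4 S168
G1 X149.73 Y73.41 F4493
G1 X155.40 Y72.61 F4493
G1 X158.84 Y68.04 F4493
G1 X158.04 Y62.37 F4493
G1 X153.47 Y58.93 F4493
G1 X147.80 Y59.73 F4493
G1 X144.36 Y64.30 F4493
G1 X145.16 Y69.97 F4493
M5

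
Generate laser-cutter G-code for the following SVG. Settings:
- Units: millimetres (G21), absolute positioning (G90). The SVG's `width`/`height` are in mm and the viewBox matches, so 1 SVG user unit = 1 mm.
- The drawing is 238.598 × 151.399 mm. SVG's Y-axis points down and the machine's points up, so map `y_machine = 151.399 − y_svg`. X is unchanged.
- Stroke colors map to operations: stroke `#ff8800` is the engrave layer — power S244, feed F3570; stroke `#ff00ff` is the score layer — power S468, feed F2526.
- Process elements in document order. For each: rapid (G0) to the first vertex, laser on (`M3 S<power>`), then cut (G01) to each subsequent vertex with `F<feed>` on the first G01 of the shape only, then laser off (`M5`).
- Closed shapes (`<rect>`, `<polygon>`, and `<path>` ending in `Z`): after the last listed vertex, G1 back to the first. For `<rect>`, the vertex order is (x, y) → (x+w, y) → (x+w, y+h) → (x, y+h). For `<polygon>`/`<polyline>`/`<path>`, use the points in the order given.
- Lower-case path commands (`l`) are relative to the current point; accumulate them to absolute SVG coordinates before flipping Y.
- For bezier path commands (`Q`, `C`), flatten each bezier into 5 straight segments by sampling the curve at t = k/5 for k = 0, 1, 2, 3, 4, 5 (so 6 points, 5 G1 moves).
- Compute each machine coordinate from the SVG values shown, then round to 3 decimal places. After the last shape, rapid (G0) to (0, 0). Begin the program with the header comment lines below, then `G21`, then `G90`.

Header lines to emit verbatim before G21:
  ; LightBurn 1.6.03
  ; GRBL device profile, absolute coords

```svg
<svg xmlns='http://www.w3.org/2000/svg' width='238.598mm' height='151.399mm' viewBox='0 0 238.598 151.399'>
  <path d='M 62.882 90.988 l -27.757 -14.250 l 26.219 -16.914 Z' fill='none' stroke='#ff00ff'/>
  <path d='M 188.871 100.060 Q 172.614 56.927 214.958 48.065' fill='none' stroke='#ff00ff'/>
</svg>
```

Since the viewBox matches the mm dimensions, user units are millimetres directly. The only transform is the Y-flip y_m = 151.399 − y_svg.

Shape 1 is a regular polygon drawn with `<path>`. Its stroke #ff00ff means score at S468, F2526. After flipping Y the toolpath is (62.882,60.411) → (35.125,74.661) → (61.344,91.575) → (62.882,60.411), returning to the start.

Shape 2 is a quadratic bezier drawn with `<path>`. Its stroke #ff00ff means score at S468, F2526. After flipping Y the toolpath is (188.871,51.339) → (184.712,67.221) → (185.242,80.362) → (190.459,90.761) → (200.364,98.418) → (214.958,103.334).

; LightBurn 1.6.03
; GRBL device profile, absolute coords
G21
G90
G0 X62.882 Y60.411
M3 S468
G01 X35.125 Y74.661 F2526
G01 X61.344 Y91.575
G01 X62.882 Y60.411
M5
G0 X188.871 Y51.339
M3 S468
G01 X184.712 Y67.221 F2526
G01 X185.242 Y80.362
G01 X190.459 Y90.761
G01 X200.364 Y98.418
G01 X214.958 Y103.334
M5
G0 X0.000 Y0.000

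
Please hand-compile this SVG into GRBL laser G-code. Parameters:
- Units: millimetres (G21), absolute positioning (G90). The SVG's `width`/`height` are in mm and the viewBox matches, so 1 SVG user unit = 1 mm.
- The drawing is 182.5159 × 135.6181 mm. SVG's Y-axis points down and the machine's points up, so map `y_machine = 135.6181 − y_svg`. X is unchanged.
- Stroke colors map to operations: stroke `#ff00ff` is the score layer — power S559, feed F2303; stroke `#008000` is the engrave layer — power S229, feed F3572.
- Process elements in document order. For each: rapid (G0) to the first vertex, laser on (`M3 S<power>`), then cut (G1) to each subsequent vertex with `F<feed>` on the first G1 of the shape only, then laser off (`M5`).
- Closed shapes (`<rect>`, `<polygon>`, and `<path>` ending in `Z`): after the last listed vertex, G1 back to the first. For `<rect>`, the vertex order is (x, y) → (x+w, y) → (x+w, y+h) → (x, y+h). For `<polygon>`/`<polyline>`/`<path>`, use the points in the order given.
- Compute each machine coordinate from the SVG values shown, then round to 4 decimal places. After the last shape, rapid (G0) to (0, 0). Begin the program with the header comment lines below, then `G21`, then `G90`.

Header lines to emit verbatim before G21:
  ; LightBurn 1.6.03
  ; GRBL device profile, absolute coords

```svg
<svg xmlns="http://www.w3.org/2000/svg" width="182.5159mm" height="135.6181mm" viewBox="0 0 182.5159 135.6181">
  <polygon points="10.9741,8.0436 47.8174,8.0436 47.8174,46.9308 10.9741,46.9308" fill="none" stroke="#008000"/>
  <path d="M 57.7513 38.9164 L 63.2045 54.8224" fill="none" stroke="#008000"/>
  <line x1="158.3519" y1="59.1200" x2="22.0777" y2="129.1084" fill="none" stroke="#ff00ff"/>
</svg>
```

Since the viewBox matches the mm dimensions, user units are millimetres directly. The only transform is the Y-flip y_m = 135.6181 − y_svg.

Shape 1 is a rectangle drawn with `<polygon>`. Its stroke #008000 means engrave at S229, F3572. After flipping Y the toolpath is (10.9741,127.5745) → (47.8174,127.5745) → (47.8174,88.6873) → (10.9741,88.6873) → (10.9741,127.5745), returning to the start.

Shape 2 is a line segment drawn with `<path>`. Its stroke #008000 means engrave at S229, F3572. After flipping Y the toolpath is (57.7513,96.7017) → (63.2045,80.7957).

Shape 3 is a line segment drawn with `<line>`. Its stroke #ff00ff means score at S559, F2303. After flipping Y the toolpath is (158.3519,76.4981) → (22.0777,6.5097).

; LightBurn 1.6.03
; GRBL device profile, absolute coords
G21
G90
G0 X10.9741 Y127.5745
M3 S229
G1 X47.8174 Y127.5745 F3572
G1 X47.8174 Y88.6873
G1 X10.9741 Y88.6873
G1 X10.9741 Y127.5745
M5
G0 X57.7513 Y96.7017
M3 S229
G1 X63.2045 Y80.7957 F3572
M5
G0 X158.3519 Y76.4981
M3 S559
G1 X22.0777 Y6.5097 F2303
M5
G0 X0.0000 Y0.0000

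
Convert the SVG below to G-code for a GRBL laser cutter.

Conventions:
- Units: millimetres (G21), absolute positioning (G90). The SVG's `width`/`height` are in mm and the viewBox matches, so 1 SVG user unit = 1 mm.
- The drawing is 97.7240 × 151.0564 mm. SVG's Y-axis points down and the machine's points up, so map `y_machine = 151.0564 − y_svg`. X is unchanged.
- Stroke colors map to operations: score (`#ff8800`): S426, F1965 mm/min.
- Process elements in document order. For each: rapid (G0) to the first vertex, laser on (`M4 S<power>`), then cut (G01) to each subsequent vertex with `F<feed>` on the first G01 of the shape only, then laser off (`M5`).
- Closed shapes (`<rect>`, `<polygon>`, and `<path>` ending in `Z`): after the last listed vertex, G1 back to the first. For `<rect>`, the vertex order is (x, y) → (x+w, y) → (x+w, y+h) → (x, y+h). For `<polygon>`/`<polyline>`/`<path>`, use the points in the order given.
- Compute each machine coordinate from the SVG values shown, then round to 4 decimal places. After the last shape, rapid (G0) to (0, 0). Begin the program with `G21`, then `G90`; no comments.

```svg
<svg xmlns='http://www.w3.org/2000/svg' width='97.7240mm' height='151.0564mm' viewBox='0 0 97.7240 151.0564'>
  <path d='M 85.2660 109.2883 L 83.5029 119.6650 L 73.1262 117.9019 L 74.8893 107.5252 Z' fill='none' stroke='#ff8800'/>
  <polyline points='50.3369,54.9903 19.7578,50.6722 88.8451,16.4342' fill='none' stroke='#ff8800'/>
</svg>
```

Since the viewBox matches the mm dimensions, user units are millimetres directly. The only transform is the Y-flip y_m = 151.0564 − y_svg.

Shape 1 is a regular polygon drawn with `<path>`. Its stroke #ff8800 means score at S426, F1965. After flipping Y the toolpath is (85.2660,41.7681) → (83.5029,31.3914) → (73.1262,33.1545) → (74.8893,43.5312) → (85.2660,41.7681), returning to the start.

Shape 2 is a open polyline drawn with `<polyline>`. Its stroke #ff8800 means score at S426, F1965. After flipping Y the toolpath is (50.3369,96.0661) → (19.7578,100.3842) → (88.8451,134.6222).

G21
G90
G0 X85.2660 Y41.7681
M4 S426
G01 X83.5029 Y31.3914 F1965
G01 X73.1262 Y33.1545
G01 X74.8893 Y43.5312
G01 X85.2660 Y41.7681
M5
G0 X50.3369 Y96.0661
M4 S426
G01 X19.7578 Y100.3842 F1965
G01 X88.8451 Y134.6222
M5
G0 X0.0000 Y0.0000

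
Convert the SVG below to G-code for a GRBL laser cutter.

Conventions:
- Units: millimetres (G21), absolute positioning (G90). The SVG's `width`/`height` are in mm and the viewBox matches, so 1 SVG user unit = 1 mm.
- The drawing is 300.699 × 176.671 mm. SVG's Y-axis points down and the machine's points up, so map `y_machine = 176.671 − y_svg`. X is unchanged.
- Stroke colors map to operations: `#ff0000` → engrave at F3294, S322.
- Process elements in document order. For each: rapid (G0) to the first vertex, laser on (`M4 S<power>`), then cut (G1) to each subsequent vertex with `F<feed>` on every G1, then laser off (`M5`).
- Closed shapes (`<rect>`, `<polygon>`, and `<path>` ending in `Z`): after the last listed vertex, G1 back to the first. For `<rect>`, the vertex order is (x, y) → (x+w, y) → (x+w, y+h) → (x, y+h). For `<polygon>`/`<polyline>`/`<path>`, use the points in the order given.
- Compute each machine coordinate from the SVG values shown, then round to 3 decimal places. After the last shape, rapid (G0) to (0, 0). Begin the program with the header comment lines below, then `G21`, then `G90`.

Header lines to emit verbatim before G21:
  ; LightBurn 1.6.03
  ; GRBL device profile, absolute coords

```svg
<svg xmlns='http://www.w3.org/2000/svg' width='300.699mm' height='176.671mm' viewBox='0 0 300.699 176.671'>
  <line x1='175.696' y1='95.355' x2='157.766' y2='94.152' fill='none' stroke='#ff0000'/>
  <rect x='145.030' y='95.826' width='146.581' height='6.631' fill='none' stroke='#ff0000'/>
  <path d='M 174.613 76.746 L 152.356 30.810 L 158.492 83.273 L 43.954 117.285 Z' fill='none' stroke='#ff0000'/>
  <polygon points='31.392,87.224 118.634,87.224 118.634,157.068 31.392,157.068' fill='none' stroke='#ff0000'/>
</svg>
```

; LightBurn 1.6.03
; GRBL device profile, absolute coords
G21
G90
G0 X175.696 Y81.316
M4 S322
G1 X157.766 Y82.519 F3294
M5
G0 X145.030 Y80.845
M4 S322
G1 X291.611 Y80.845 F3294
G1 X291.611 Y74.214 F3294
G1 X145.030 Y74.214 F3294
G1 X145.030 Y80.845 F3294
M5
G0 X174.613 Y99.925
M4 S322
G1 X152.356 Y145.861 F3294
G1 X158.492 Y93.398 F3294
G1 X43.954 Y59.386 F3294
G1 X174.613 Y99.925 F3294
M5
G0 X31.392 Y89.447
M4 S322
G1 X118.634 Y89.447 F3294
G1 X118.634 Y19.603 F3294
G1 X31.392 Y19.603 F3294
G1 X31.392 Y89.447 F3294
M5
G0 X0.000 Y0.000

1 u = 1 mm; y_m = 176.671 − y.

[1] `<line>` line segment, #ff0000→engrave S322 F3294: (175.696,81.316) → (157.766,82.519)

[2] `<rect>` rectangle, #ff0000→engrave S322 F3294: (145.030,80.845) → (291.611,80.845) → (291.611,74.214) → (145.030,74.214) → (145.030,80.845) (closed)

[3] `<path>` closed polygon, #ff0000→engrave S322 F3294: (174.613,99.925) → (152.356,145.861) → (158.492,93.398) → (43.954,59.386) → (174.613,99.925) (closed)

[4] `<polygon>` rectangle, #ff0000→engrave S322 F3294: (31.392,89.447) → (118.634,89.447) → (118.634,19.603) → (31.392,19.603) → (31.392,89.447) (closed)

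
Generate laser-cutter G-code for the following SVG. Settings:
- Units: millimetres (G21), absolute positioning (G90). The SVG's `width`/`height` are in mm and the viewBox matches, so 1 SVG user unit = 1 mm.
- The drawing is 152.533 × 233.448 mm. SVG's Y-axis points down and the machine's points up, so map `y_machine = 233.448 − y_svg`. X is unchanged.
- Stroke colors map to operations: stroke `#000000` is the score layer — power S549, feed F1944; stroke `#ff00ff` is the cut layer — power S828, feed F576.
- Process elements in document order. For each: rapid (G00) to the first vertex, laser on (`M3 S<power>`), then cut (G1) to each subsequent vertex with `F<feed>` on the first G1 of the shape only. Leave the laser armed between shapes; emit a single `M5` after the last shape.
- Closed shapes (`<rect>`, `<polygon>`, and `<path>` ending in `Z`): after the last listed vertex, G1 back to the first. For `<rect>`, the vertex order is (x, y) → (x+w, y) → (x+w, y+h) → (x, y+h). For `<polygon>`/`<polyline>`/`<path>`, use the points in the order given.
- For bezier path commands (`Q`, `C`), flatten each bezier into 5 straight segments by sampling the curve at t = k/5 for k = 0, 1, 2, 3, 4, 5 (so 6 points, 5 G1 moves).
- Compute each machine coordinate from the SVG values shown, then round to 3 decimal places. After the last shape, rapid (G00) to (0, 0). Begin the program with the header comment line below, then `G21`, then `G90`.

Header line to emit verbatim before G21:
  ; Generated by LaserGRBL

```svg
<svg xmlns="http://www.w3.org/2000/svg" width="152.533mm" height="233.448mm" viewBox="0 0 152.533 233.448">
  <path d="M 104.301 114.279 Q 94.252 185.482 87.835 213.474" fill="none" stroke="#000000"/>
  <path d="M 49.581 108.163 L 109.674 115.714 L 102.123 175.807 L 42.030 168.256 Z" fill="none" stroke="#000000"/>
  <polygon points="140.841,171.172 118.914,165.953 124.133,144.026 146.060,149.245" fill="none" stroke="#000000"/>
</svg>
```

Since the viewBox matches the mm dimensions, user units are millimetres directly. The only transform is the Y-flip y_m = 233.448 − y_svg.

Shape 1 is a quadratic bezier drawn with `<path>`. Its stroke #000000 means score at S549, F1944. After flipping Y the toolpath is (104.301,119.169) → (100.427,92.416) → (96.843,69.120) → (93.550,49.281) → (90.547,32.899) → (87.835,19.974).

Shape 2 is a regular polygon drawn with `<path>`. Its stroke #000000 means score at S549, F1944. After flipping Y the toolpath is (49.581,125.285) → (109.674,117.734) → (102.123,57.641) → (42.030,65.192) → (49.581,125.285), returning to the start.

Shape 3 is a regular polygon drawn with `<polygon>`. Its stroke #000000 means score at S549, F1944. After flipping Y the toolpath is (140.841,62.276) → (118.914,67.495) → (124.133,89.422) → (146.060,84.203) → (140.841,62.276), returning to the start.

; Generated by LaserGRBL
G21
G90
G00 X104.301 Y119.169
M3 S549
G1 X100.427 Y92.416 F1944
G1 X96.843 Y69.120
G1 X93.550 Y49.281
G1 X90.547 Y32.899
G1 X87.835 Y19.974
G00 X49.581 Y125.285
M3 S549
G1 X109.674 Y117.734 F1944
G1 X102.123 Y57.641
G1 X42.030 Y65.192
G1 X49.581 Y125.285
G00 X140.841 Y62.276
M3 S549
G1 X118.914 Y67.495 F1944
G1 X124.133 Y89.422
G1 X146.060 Y84.203
G1 X140.841 Y62.276
M5
G00 X0.000 Y0.000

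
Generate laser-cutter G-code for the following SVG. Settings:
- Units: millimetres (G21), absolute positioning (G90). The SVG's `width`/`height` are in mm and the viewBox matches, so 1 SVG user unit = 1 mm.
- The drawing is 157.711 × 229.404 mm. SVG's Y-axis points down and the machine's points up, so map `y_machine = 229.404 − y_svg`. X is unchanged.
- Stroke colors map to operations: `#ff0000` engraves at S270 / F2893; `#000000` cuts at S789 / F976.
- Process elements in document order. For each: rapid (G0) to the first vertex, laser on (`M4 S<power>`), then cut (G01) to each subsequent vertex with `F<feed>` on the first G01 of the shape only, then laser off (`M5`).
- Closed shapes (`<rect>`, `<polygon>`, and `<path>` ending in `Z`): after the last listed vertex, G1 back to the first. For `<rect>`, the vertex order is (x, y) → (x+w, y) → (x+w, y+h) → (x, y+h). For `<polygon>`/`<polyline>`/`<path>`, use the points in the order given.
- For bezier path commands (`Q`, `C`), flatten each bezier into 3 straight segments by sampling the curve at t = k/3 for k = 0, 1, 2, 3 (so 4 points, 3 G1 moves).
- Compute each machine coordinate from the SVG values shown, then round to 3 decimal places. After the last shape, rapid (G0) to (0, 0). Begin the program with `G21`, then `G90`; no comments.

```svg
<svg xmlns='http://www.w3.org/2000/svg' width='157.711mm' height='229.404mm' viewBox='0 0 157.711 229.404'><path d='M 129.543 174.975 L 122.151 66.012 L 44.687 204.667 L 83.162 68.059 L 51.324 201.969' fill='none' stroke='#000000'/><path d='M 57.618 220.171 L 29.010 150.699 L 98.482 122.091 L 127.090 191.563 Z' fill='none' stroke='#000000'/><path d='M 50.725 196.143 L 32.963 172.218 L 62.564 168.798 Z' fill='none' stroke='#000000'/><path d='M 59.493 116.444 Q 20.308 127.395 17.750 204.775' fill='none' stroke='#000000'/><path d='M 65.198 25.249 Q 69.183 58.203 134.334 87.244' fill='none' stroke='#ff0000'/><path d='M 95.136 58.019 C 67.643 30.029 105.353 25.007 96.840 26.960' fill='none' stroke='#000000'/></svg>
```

G21
G90
G0 X129.543 Y54.429
M4 S789
G01 X122.151 Y163.392 F976
G01 X44.687 Y24.737
G01 X83.162 Y161.345
G01 X51.324 Y27.435
M5
G0 X57.618 Y9.233
M4 S789
G01 X29.010 Y78.705 F976
G01 X98.482 Y107.313
G01 X127.090 Y37.841
G01 X57.618 Y9.233
M5
G0 X50.725 Y33.261
M4 S789
G01 X32.963 Y57.186 F976
G01 X62.564 Y60.606
G01 X50.725 Y33.261
M5
G0 X59.493 Y112.960
M4 S789
G01 X37.439 Y98.278 F976
G01 X23.525 Y68.835
G01 X17.750 Y24.629
M5
G0 X65.198 Y204.155
M4 S270
G01 X74.651 Y182.620 F2893
G01 X97.696 Y161.955
G01 X134.334 Y142.160
M5
G0 X95.136 Y171.385
M4 S789
G01 X85.250 Y192.311 F976
G01 X94.072 Y201.480
G01 X96.840 Y202.444
M5
G0 X0.000 Y0.000

Since the viewBox matches the mm dimensions, user units are millimetres directly. The only transform is the Y-flip y_m = 229.404 − y_svg.

Shape 1 is a open polyline drawn with `<path>`. Its stroke #000000 means cut at S789, F976. After flipping Y the toolpath is (129.543,54.429) → (122.151,163.392) → (44.687,24.737) → (83.162,161.345) → (51.324,27.435).

Shape 2 is a regular polygon drawn with `<path>`. Its stroke #000000 means cut at S789, F976. After flipping Y the toolpath is (57.618,9.233) → (29.010,78.705) → (98.482,107.313) → (127.090,37.841) → (57.618,9.233), returning to the start.

Shape 3 is a regular polygon drawn with `<path>`. Its stroke #000000 means cut at S789, F976. After flipping Y the toolpath is (50.725,33.261) → (32.963,57.186) → (62.564,60.606) → (50.725,33.261), returning to the start.

Shape 4 is a quadratic bezier drawn with `<path>`. Its stroke #000000 means cut at S789, F976. After flipping Y the toolpath is (59.493,112.960) → (37.439,98.278) → (23.525,68.835) → (17.750,24.629).

Shape 5 is a quadratic bezier drawn with `<path>`. Its stroke #ff0000 means engrave at S270, F2893. After flipping Y the toolpath is (65.198,204.155) → (74.651,182.620) → (97.696,161.955) → (134.334,142.160).

Shape 6 is a cubic bezier drawn with `<path>`. Its stroke #000000 means cut at S789, F976. After flipping Y the toolpath is (95.136,171.385) → (85.250,192.311) → (94.072,201.480) → (96.840,202.444).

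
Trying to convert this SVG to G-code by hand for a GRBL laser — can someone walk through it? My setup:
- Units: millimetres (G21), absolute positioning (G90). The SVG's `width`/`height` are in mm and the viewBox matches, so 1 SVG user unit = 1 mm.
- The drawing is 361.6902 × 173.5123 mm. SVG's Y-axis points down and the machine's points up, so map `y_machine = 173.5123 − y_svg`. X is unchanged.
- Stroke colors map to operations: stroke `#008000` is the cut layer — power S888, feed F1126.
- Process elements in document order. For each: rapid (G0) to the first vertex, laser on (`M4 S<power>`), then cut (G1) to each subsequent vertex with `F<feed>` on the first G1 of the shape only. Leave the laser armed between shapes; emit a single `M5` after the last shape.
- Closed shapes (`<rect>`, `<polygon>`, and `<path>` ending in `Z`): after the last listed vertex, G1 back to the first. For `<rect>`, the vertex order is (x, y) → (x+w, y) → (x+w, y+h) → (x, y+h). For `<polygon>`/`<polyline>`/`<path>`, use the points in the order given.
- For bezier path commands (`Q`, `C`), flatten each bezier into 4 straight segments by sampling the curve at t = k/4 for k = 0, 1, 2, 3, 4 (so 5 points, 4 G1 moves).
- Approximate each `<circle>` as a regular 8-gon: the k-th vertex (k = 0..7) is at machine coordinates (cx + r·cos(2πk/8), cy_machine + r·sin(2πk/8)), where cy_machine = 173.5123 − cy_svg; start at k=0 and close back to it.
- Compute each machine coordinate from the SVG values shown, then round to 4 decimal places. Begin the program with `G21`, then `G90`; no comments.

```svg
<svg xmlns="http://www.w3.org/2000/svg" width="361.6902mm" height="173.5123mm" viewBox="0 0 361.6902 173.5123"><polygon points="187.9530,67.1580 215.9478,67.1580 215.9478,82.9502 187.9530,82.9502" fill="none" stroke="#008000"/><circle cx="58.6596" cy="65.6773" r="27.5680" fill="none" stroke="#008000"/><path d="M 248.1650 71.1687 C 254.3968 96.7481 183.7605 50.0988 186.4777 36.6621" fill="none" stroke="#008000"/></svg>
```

Since the viewBox matches the mm dimensions, user units are millimetres directly. The only transform is the Y-flip y_m = 173.5123 − y_svg.

Shape 1 is a rectangle drawn with `<polygon>`. Its stroke #008000 means cut at S888, F1126. After flipping Y the toolpath is (187.9530,106.3543) → (215.9478,106.3543) → (215.9478,90.5621) → (187.9530,90.5621) → (187.9530,106.3543), returning to the start.

Shape 2 is a circle drawn with `<circle>`. Its stroke #008000 means cut at S888, F1126. After flipping Y the toolpath is (86.2276,107.8350) → (78.1531,127.3285) → (58.6596,135.4030) → (39.1661,127.3285) → (31.0916,107.8350) → (39.1661,88.3415) → (58.6596,80.2670) → (78.1531,88.3415) → (86.2276,107.8350), returning to the start.

Shape 3 is a cubic bezier drawn with `<path>`. Its stroke #008000 means cut at S888, F1126. After flipping Y the toolpath is (248.1650,102.3436) → (240.7733,95.0544) → (218.6393,104.9659) → (195.8464,122.1928) → (186.4777,136.8502).

G21
G90
G0 X187.9530 Y106.3543
M4 S888
G1 X215.9478 Y106.3543 F1126
G1 X215.9478 Y90.5621
G1 X187.9530 Y90.5621
G1 X187.9530 Y106.3543
G0 X86.2276 Y107.8350
M4 S888
G1 X78.1531 Y127.3285 F1126
G1 X58.6596 Y135.4030
G1 X39.1661 Y127.3285
G1 X31.0916 Y107.8350
G1 X39.1661 Y88.3415
G1 X58.6596 Y80.2670
G1 X78.1531 Y88.3415
G1 X86.2276 Y107.8350
G0 X248.1650 Y102.3436
M4 S888
G1 X240.7733 Y95.0544 F1126
G1 X218.6393 Y104.9659
G1 X195.8464 Y122.1928
G1 X186.4777 Y136.8502
M5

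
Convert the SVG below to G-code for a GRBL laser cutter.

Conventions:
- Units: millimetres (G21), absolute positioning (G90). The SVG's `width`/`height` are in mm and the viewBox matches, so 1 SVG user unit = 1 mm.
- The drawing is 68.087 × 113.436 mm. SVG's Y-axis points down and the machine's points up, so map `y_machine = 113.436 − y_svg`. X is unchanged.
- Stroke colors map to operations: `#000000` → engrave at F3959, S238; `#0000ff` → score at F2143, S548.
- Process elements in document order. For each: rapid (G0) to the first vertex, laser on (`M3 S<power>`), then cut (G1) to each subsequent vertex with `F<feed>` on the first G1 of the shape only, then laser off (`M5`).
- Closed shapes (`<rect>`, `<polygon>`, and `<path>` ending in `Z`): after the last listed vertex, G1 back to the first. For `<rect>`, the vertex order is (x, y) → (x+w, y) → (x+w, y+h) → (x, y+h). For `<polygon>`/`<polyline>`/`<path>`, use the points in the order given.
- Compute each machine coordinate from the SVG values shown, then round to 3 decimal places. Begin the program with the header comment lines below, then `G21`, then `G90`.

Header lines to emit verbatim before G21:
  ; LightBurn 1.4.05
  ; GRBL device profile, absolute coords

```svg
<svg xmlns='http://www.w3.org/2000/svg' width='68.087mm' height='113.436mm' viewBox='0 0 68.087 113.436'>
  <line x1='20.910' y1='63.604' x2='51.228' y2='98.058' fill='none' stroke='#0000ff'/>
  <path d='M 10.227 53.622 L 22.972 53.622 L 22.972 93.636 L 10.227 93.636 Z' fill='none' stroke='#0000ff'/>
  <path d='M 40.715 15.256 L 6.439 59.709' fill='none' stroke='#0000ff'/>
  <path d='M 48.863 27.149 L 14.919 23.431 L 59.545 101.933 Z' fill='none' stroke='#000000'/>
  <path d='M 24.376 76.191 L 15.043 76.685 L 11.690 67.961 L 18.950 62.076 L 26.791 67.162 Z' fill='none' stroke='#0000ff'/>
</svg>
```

viewBox `0 0 68.087 113.436` with mm width/height → 1 unit = 1 mm. Flip: y_m = 113.436 − y_svg.

**Shape 1** — `<line>` line segment, stroke `#0000ff` → score (S548, F2143). Machine vertices: (20.910,49.832) → (51.228,15.378). Open path.

**Shape 2** — `<path>` rectangle, stroke `#0000ff` → score (S548, F2143). Machine vertices: (10.227,59.814) → (22.972,59.814) → (22.972,19.800) → (10.227,19.800) → (10.227,59.814). Closed: final G1 returns to the first vertex.

**Shape 3** — `<path>` line segment, stroke `#0000ff` → score (S548, F2143). Machine vertices: (40.715,98.180) → (6.439,53.727). Open path.

**Shape 4** — `<path>` closed polygon, stroke `#000000` → engrave (S238, F3959). Machine vertices: (48.863,86.287) → (14.919,90.005) → (59.545,11.503) → (48.863,86.287). Closed: final G1 returns to the first vertex.

**Shape 5** — `<path>` regular polygon, stroke `#0000ff` → score (S548, F2143). Machine vertices: (24.376,37.245) → (15.043,36.751) → (11.690,45.475) → (18.950,51.360) → (26.791,46.274) → (24.376,37.245). Closed: final G1 returns to the first vertex.

; LightBurn 1.4.05
; GRBL device profile, absolute coords
G21
G90
G0 X20.910 Y49.832
M3 S548
G1 X51.228 Y15.378 F2143
M5
G0 X10.227 Y59.814
M3 S548
G1 X22.972 Y59.814 F2143
G1 X22.972 Y19.800
G1 X10.227 Y19.800
G1 X10.227 Y59.814
M5
G0 X40.715 Y98.180
M3 S548
G1 X6.439 Y53.727 F2143
M5
G0 X48.863 Y86.287
M3 S238
G1 X14.919 Y90.005 F3959
G1 X59.545 Y11.503
G1 X48.863 Y86.287
M5
G0 X24.376 Y37.245
M3 S548
G1 X15.043 Y36.751 F2143
G1 X11.690 Y45.475
G1 X18.950 Y51.360
G1 X26.791 Y46.274
G1 X24.376 Y37.245
M5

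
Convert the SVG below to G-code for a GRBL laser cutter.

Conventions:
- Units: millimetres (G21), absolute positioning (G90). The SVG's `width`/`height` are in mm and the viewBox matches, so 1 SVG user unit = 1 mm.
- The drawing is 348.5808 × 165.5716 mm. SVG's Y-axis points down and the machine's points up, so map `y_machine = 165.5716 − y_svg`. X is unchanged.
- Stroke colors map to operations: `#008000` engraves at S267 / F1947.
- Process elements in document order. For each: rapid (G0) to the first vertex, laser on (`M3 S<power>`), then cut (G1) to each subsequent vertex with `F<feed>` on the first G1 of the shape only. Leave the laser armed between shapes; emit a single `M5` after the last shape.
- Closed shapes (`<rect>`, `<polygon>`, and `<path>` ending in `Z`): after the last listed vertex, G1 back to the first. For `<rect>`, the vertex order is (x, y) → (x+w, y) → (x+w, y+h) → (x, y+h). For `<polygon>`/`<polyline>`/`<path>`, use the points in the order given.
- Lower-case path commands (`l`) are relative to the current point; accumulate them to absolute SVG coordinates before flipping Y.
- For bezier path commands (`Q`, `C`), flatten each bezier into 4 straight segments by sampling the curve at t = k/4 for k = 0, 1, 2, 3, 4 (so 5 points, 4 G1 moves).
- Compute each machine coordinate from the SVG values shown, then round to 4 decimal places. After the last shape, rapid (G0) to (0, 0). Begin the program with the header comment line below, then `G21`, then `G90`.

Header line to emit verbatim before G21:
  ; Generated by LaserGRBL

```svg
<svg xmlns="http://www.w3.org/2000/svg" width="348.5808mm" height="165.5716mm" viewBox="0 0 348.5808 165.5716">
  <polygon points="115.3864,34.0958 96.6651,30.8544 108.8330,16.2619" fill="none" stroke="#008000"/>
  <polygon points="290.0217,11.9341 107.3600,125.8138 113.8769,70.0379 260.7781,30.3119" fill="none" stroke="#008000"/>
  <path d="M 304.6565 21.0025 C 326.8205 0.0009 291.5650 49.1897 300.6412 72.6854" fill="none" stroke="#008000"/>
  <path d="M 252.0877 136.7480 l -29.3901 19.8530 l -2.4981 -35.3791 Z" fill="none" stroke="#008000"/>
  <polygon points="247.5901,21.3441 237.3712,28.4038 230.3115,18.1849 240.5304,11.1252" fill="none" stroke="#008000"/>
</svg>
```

; Generated by LaserGRBL
G21
G90
G0 X115.3864 Y131.4758
M3 S267
G1 X96.6651 Y134.7172 F1947
G1 X108.8330 Y149.3097
G1 X115.3864 Y131.4758
G0 X290.0217 Y153.6375
M3 S267
G1 X107.3600 Y39.7578 F1947
G1 X113.8769 Y95.5337
G1 X260.7781 Y135.2597
G1 X290.0217 Y153.6375
G0 X304.6565 Y144.5691
M3 S267
G1 X312.1032 Y148.6578 F1947
G1 X307.5568 Y135.4141
G1 X300.5564 Y113.8273
G1 X300.6412 Y92.8862
G0 X252.0877 Y28.8236
M3 S267
G1 X222.6976 Y8.9706 F1947
G1 X220.1995 Y44.3497
G1 X252.0877 Y28.8236
G0 X247.5901 Y144.2275
M3 S267
G1 X237.3712 Y137.1678 F1947
G1 X230.3115 Y147.3867
G1 X240.5304 Y154.4464
G1 X247.5901 Y144.2275
M5
G0 X0.0000 Y0.0000

1 u = 1 mm; y_m = 165.5716 − y.

[1] `<polygon>` regular polygon, #008000→engrave S267 F1947: (115.3864,131.4758) → (96.6651,134.7172) → (108.8330,149.3097) → (115.3864,131.4758) (closed)

[2] `<polygon>` closed polygon, #008000→engrave S267 F1947: (290.0217,153.6375) → (107.3600,39.7578) → (113.8769,95.5337) → (260.7781,135.2597) → (290.0217,153.6375) (closed)

[3] `<path>` cubic bezier, #008000→engrave S267 F1947: (304.6565,144.5691) → (312.1032,148.6578) → (307.5568,135.4141) → (300.5564,113.8273) → (300.6412,92.8862)

[4] `<path>` regular polygon, #008000→engrave S267 F1947: (252.0877,28.8236) → (222.6976,8.9706) → (220.1995,44.3497) → (252.0877,28.8236) (closed)

[5] `<polygon>` regular polygon, #008000→engrave S267 F1947: (247.5901,144.2275) → (237.3712,137.1678) → (230.3115,147.3867) → (240.5304,154.4464) → (247.5901,144.2275) (closed)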